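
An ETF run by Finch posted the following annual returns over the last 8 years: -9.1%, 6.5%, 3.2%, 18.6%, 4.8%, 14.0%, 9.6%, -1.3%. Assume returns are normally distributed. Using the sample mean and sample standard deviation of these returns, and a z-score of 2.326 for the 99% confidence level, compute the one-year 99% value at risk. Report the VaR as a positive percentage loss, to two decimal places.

14.38

Mean return r̄ = 46.30 / 8 = 5.7875%
Σ(r − r̄)² = 526.1888; sample σ = √(526.1888/7) = 8.6701%
VaR = −(r̄ − z·σ) = −(5.7875 − 2.326 × 8.6701) = −(-14.3792) = 14.3792%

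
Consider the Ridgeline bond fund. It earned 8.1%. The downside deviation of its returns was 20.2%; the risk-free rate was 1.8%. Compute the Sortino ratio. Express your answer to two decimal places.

Sortino = (Rp − Rf) / σd = (8.1% − 1.8%) / 20.2% = 6.30% / 20.2% = 0.3119

0.31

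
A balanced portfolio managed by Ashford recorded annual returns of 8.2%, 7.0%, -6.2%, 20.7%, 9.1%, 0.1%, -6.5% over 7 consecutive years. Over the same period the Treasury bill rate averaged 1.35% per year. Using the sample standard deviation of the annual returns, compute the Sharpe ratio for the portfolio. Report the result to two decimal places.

0.34

r̄ = (8.2 + 7 − 6.2 + 20.7 + 9.1 + 0.1 − 6.5) / 7 = 32.40 / 7 = 4.6286%
Sample std dev = √[558.2743 / 6] = 9.6460%
Sharpe = (r̄ − rf) / σ = (4.6286 − 1.35) / 9.6460 = 3.2786 / 9.6460 = 0.3399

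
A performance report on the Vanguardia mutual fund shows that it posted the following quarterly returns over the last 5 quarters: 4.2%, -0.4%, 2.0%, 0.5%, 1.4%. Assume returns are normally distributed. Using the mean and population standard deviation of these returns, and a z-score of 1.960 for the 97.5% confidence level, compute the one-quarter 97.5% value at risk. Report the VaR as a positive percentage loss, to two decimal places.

1.52

Mean return r̄ = 7.70 / 5 = 1.5400%
Population std dev = √[12.1520 / 5] = 1.5590%
VaR = −(r̄ − z·σ) = −(1.5400 − 1.960 × 1.5590) = −(-1.5156) = 1.5156%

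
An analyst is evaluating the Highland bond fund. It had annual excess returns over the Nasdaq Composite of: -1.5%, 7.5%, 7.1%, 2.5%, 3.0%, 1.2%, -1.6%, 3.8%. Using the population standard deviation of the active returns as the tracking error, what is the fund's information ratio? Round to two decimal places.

Mean return r̄ = 22.00 / 8 = 2.7500%
Population std dev = √[82.1000 / 8] = 3.2035%
IR = r̄ / tracking error = 2.7500 / 3.2035 = 0.8584

0.86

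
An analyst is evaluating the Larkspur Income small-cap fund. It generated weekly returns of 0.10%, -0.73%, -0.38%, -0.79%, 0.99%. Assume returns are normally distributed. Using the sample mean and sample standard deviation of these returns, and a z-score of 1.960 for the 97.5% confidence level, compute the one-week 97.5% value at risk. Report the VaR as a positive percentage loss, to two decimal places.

r̄ = (0.1 − 0.73 − 0.38 − 0.79 + 0.99) / 5 = -0.810 / 5 = -0.1620%
Σ(r − r̄)² = 2.1603; sample σ = √(2.1603/4) = 0.7349%
VaR = −(r̄ − z·σ) = −(-0.1620 − 1.960 × 0.7349) = −(-1.6024) = 1.6024%

1.60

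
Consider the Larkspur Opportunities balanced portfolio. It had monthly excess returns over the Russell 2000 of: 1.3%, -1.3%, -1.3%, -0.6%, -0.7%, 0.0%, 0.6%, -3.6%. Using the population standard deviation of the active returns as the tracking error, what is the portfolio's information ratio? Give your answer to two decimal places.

-0.51

r̄ = (1.3 − 1.3 − 1.3 − 0.6 − 0.7 + 0 + 0.6 − 3.6) / 8 = -0.7000%
Population σ = √[Σ(r − r̄)² / 8] = √[15.3200 / 8] = √1.9150 = 1.3838%
IR = r̄ / tracking error = -0.7000 / 1.3838 = -0.5059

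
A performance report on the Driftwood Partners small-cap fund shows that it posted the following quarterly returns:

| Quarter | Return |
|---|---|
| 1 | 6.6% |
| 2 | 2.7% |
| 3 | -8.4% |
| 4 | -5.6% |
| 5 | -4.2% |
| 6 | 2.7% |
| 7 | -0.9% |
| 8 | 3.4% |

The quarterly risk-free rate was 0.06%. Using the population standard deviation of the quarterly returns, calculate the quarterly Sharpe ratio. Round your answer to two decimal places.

-0.11

μ = (6.6 + 2.7 − 8.4 − 5.6 − 4.2 + 2.7 − 0.9 + 3.4) / 8 = -3.70 / 8 = -0.4625%
Population σ = √[Σ(r − μ)² / 8] = √[188.3588 / 8] = √23.5449 = 4.8523%
Sharpe = (μ − rf) / σ = (-0.4625 − 0.06) / 4.8523 = -0.5225 / 4.8523 = -0.1077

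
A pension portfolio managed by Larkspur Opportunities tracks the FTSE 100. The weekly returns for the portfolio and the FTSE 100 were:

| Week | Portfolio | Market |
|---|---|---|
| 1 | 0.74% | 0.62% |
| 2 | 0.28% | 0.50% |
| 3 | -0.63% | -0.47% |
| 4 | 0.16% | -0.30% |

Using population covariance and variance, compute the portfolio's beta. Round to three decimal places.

0.873

r̄p = 0.1375%,  r̄m = 0.0875%
Cov = Σ(rp − r̄p)(rm − r̄m) / 4 = 0.1997
Var(rm) = Σ(rm − r̄m)² / 4 = 0.2287
β = Cov / Var = 0.1997 / 0.2287 = 0.8732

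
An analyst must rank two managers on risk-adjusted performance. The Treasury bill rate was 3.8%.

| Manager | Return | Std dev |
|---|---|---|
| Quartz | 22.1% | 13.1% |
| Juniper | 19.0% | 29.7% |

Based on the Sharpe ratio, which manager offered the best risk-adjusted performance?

Quartz: Sharpe ratio = (22.1% − 3.8%) / 13.1% = 1.397
Juniper: Sharpe ratio = (19.0% − 3.8%) / 29.7% = 0.512
Highest: Quartz (1.397).

Quartz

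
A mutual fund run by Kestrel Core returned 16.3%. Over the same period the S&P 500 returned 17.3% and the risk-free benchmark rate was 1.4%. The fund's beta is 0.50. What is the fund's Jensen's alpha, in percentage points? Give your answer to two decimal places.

6.95

CAPM expected return = Rf + β(Rm − Rf) = 1.4% + 0.50 × (17.3% − 1.4%) = 1.4 + 0.50 × 15.90 = 9.3500%
Jensen's α = Rp − E[R] = 16.3% − 9.3500% = 6.9500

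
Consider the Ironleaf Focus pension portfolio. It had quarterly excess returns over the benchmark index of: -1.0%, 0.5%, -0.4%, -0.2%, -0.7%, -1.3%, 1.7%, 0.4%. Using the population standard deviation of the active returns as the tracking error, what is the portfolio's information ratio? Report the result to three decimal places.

r̄ = (-1 + 0.5 − 0.4 − 0.2 − 0.7 − 1.3 + 1.7 + 0.4) / 8 = -0.1250%
Population std dev = √[6.5550 / 8] = 0.9052%
IR = r̄ / tracking error = -0.1250 / 0.9052 = -0.1381

-0.138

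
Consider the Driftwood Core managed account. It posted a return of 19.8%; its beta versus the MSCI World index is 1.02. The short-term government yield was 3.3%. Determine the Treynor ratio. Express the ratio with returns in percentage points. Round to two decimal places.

16.18

Treynor = (Rp − Rf) / β = (19.8% − 3.3%) / 1.02 = 16.50 / 1.02 = 16.1765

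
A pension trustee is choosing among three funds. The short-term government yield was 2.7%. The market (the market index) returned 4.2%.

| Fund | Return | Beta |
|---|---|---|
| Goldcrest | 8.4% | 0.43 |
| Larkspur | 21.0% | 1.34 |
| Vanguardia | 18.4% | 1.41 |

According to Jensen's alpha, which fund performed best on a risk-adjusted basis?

Larkspur

Goldcrest: α = 8.4% − [2.7% + 0.43 × (4.2% − 2.7%)] = 5.055
Larkspur: α = 21.0% − [2.7% + 1.34 × (4.2% − 2.7%)] = 16.290
Vanguardia: α = 18.4% − [2.7% + 1.41 × (4.2% − 2.7%)] = 13.585
Highest: Larkspur (16.290).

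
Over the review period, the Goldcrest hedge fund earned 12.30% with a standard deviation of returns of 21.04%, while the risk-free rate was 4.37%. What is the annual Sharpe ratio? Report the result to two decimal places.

0.38

Sharpe = (Rp − Rf) / σp = (12.30% − 4.37%) / 21.04% = 7.93% / 21.04% = 0.3769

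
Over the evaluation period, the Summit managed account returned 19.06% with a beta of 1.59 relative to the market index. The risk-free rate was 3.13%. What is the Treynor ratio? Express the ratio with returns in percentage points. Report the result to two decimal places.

10.02

Treynor = (Rp − Rf) / β = (19.06% − 3.13%) / 1.59 = 15.93 / 1.59 = 10.0189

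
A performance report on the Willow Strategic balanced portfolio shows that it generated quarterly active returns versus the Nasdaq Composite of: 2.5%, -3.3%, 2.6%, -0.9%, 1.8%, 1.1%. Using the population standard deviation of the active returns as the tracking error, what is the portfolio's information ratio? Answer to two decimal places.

Mean return μ = 3.80 / 6 = 0.6333%
Σ(r − μ)² = (2.5 − 0.6333)² + (-3.3 − 0.6333)² + (2.6 − 0.6333)² + … = 26.7533
population σ = √(26.7533 / 6) = √4.4589 = 2.1116%
IR = μ / tracking error = 0.6333 / 2.1116 = 0.2999

0.30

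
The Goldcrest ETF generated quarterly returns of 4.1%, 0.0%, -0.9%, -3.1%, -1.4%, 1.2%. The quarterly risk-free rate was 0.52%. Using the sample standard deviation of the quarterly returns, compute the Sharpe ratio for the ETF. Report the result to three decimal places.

r̄ = (4.1 + 0 − 0.9 − 3.1 − 1.4 + 1.2) / 6 = -0.10 / 6 = -0.0167%
Σ(r − r̄)² = (4.1 − (-0.0167))² + (0 − (-0.0167))² + … = 30.6283
sample σ = √(30.6283 / 5) = √6.1257 = 2.4750%
Sharpe = (r̄ − rf) / σ = (-0.0167 − 0.52) / 2.4750 = -0.5367 / 2.4750 = -0.2168

-0.217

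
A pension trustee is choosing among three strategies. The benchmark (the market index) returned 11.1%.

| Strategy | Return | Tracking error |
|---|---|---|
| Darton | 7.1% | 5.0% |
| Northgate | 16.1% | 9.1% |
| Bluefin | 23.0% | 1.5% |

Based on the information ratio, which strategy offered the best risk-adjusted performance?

Darton: IR = (7.1% − 11.1%) / 5.0% = -0.800
Northgate: IR = (16.1% − 11.1%) / 9.1% = 0.549
Bluefin: IR = (23.0% − 11.1%) / 1.5% = 7.933
Highest: Bluefin (7.933).

Bluefin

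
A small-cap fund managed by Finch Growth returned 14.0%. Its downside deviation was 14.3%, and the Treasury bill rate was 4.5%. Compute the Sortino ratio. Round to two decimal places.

0.66

Sortino = (Rp − Rf) / σd = (14.0% − 4.5%) / 14.3% = 9.50% / 14.3% = 0.6643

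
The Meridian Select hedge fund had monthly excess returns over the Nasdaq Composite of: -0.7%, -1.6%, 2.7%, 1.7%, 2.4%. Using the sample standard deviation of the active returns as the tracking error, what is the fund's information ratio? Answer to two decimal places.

r̄ = (-0.7 − 1.6 + 2.7 + 1.7 + 2.4) / 5 = 4.50 / 5 = 0.9000%
Σ(r − r̄)² = (-0.7 − 0.9000)² + (-1.6 − 0.9000)² + … = 14.9400
sample σ = √(14.9400 / 4) = √3.7350 = 1.9326%
IR = r̄ / tracking error = 0.9000 / 1.9326 = 0.4657

0.47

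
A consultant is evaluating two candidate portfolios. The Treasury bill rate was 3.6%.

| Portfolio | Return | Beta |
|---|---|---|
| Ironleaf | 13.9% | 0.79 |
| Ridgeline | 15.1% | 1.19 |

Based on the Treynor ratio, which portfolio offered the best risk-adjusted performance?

Ironleaf: Treynor = (13.9% − 3.6%) / 0.79 = 13.038
Ridgeline: Treynor = (15.1% − 3.6%) / 1.19 = 9.664
Highest: Ironleaf (13.038).

Ironleaf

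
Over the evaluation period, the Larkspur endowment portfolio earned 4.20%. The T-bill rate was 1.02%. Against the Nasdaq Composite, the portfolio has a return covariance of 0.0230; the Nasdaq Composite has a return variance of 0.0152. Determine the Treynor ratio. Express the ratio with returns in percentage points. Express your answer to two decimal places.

β = Cov / Var = 0.0230 / 0.0152 = 1.5132
Treynor = (Rp − Rf) / β = (4.20% − 1.02%) / 1.5132 = 3.18 / 1.5132 = 2.1015

2.10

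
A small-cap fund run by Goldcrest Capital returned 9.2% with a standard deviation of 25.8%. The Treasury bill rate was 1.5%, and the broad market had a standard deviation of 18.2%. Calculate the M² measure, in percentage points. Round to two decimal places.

Sharpe = (Rp − Rf) / σp = (9.2% − 1.5%) / 25.8% = 0.2984
M² = Rf + Sharpe × σm = 1.5% + 0.2984 × 18.2% = 6.9309%

6.93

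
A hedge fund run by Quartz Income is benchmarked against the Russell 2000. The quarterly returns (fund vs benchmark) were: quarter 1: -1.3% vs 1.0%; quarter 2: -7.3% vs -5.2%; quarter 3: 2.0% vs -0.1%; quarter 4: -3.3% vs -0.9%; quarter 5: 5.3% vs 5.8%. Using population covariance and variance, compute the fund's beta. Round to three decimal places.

r̄p = -0.9200%,  r̄m = 0.1200%
Cov = Σ(rp − r̄p)(rm − r̄m) / 5 = 14.1444
Var(rm) = Σ(rm − r̄m)² / 5 = 12.4856
β = Cov / Var = 14.1444 / 12.4856 = 1.1329

1.133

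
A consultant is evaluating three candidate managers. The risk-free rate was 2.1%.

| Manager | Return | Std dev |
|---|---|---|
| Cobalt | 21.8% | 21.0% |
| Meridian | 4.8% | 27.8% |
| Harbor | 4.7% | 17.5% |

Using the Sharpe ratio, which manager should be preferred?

Cobalt

Cobalt: Sharpe ratio = (21.8% − 2.1%) / 21.0% = 0.938
Meridian: Sharpe ratio = (4.8% − 2.1%) / 27.8% = 0.097
Harbor: Sharpe ratio = (4.7% − 2.1%) / 17.5% = 0.149
Highest: Cobalt (0.938).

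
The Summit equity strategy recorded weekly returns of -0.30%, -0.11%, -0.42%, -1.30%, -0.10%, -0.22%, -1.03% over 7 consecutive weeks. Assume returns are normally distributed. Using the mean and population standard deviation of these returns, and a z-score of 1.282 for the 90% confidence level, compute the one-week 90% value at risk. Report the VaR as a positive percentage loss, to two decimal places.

Mean return μ = -3.480 / 7 = -0.4971%
Σ(r − μ)² = (-0.3 − (-0.4971))² + (-0.11 − (-0.4971))² + … = 1.3577
population σ = √(1.3577 / 7) = √0.1940 = 0.4405%
VaR = −(μ − z·σ) = −(-0.4971 − 1.282 × 0.4405) = −(-1.0618) = 1.0618%

1.06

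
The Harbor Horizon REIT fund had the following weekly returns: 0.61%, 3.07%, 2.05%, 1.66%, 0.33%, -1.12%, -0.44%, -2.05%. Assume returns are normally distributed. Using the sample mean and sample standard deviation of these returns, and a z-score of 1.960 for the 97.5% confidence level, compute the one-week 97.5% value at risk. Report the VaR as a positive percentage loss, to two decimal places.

2.83

μ = (0.61 + 3.07 + 2.05 + 1.66 + 0.33 − 1.12 − 0.44 − 2.05) / 8 = 4.110 / 8 = 0.5138%
Σ(r − μ)² = 20.4030; sample σ = √(20.4030/7) = 1.7073%
VaR = −(μ − z·σ) = −(0.5138 − 1.960 × 1.7073) = −(-2.8325) = 2.8325%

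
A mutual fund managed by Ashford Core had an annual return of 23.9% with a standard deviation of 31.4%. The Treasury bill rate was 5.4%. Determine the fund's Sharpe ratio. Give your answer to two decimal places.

Sharpe = (Rp − Rf) / σp = (23.9% − 5.4%) / 31.4% = 18.50% / 31.4% = 0.5892

0.59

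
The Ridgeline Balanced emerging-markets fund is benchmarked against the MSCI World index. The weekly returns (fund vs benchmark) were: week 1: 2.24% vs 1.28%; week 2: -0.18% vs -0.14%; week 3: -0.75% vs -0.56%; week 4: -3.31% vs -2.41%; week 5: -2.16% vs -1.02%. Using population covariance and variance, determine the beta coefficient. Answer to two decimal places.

1.55

r̄p = -0.8320%,  r̄m = -0.5700%
Cov = Σ(rp − r̄p)(rm − r̄m) / 5 = 2.2243
Var(rm) = Σ(rm − r̄m)² / 5 = 1.4391
β = Cov / Var = 2.2243 / 1.4391 = 1.5456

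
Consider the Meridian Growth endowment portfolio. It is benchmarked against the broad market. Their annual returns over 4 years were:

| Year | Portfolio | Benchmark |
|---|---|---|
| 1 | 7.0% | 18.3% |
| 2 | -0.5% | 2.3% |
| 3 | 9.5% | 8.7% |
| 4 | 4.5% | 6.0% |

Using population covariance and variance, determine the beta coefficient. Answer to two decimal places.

0.40

r̄p = 5.1250%,  r̄m = 8.8250%
Cov = Σ(rp − r̄p)(rm − r̄m) / 4 = 13.9219
Var(rm) = Σ(rm − r̄m)² / 4 = 35.0869
β = Cov / Var = 13.9219 / 35.0869 = 0.3968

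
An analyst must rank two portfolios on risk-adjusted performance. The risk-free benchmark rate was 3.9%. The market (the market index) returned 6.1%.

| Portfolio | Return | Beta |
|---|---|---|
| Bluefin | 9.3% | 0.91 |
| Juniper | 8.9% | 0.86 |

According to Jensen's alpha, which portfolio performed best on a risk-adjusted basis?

Bluefin: α = 9.3% − [3.9% + 0.91 × (6.1% − 3.9%)] = 3.398
Juniper: α = 8.9% − [3.9% + 0.86 × (6.1% − 3.9%)] = 3.108
Highest: Bluefin (3.398).

Bluefin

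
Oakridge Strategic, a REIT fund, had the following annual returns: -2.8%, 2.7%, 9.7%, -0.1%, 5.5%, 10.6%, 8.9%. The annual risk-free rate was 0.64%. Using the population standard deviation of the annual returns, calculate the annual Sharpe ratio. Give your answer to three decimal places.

r̄ = (-2.8 + 2.7 + 9.7 − 0.1 + 5.5 + 10.6 + 8.9) / 7 = 4.9286%
Population std dev = √[161.0143 / 7] = 4.7960%
Sharpe = (r̄ − rf) / σ = (4.9286 − 0.64) / 4.7960 = 4.2886 / 4.7960 = 0.8942

0.894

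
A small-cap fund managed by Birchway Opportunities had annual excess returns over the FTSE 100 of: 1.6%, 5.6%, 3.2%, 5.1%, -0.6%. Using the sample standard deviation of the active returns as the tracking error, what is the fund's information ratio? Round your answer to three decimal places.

1.166

μ = (1.6 + 5.6 + 3.2 + 5.1 − 0.6) / 5 = 14.90 / 5 = 2.9800%
Sample σ = √[Σ(r − μ)² / 4] = √[26.1280 / 4] = √6.5320 = 2.5558%
IR = μ / tracking error = 2.9800 / 2.5558 = 1.1660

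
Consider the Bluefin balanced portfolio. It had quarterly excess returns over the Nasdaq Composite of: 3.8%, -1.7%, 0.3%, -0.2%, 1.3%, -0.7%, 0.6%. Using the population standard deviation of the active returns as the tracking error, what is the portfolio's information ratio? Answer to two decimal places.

0.30

Mean return μ = 3.40 / 7 = 0.4857%
Population σ = √[Σ(r − μ)² / 7] = √[18.3486 / 7] = √2.6212 = 1.6190%
IR = μ / tracking error = 0.4857 / 1.6190 = 0.3000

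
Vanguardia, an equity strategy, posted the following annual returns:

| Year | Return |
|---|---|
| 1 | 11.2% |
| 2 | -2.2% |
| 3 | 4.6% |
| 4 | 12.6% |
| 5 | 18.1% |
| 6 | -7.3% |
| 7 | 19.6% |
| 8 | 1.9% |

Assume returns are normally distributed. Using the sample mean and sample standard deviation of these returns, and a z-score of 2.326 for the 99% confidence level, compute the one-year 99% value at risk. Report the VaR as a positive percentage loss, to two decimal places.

μ = (11.2 − 2.2 + 4.6 + 12.6 + 18.1 − 7.3 + 19.6 + 1.9) / 8 = 7.3125%
Σ(r − μ)² = (11.2 − 7.3125)² + (-2.2 − 7.3125)² + (4.6 − 7.3125)² + … = 651.0888
σ = √[651.0888 / 7] = 9.6443%
VaR = −(μ − z·σ) = −(7.3125 − 2.326 × 9.6443) = −(-15.1201) = 15.1201%

15.12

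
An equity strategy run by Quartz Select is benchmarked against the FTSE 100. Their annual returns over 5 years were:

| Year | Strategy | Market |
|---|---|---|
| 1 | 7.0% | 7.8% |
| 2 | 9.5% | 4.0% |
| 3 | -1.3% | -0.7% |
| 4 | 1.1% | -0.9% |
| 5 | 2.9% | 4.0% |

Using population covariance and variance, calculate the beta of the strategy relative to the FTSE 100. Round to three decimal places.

r̄p = 3.8400%,  r̄m = 2.8400%
Cov = Σ(rp − r̄p)(rm − r̄m) / 5 = 9.9184
Var(rm) = Σ(rm − r̄m)² / 5 = 10.7624
β = Cov / Var = 9.9184 / 10.7624 = 0.9216

0.922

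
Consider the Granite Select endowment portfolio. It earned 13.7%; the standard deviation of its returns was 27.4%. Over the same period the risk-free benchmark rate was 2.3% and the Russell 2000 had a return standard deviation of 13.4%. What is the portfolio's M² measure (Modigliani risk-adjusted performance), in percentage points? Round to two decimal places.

7.88

Sharpe = (Rp − Rf) / σp = (13.7% − 2.3%) / 27.4% = 0.4161
M² = Rf + Sharpe × σm = 2.3% + 0.4161 × 13.4% = 7.8757%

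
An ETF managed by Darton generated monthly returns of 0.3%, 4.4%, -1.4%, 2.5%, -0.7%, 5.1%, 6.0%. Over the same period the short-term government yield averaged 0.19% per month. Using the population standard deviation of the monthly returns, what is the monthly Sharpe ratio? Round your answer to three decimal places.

0.774

Mean return r̄ = 16.20 / 7 = 2.3143%
Population std dev = √[52.6686 / 7] = 2.7430%
Sharpe = (r̄ − rf) / σ = (2.3143 − 0.19) / 2.7430 = 2.1243 / 2.7430 = 0.7744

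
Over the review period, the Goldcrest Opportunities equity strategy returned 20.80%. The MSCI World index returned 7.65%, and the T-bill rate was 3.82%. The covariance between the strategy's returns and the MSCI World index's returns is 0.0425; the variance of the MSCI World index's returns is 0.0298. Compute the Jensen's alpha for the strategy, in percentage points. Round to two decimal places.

11.52

β = Cov / Var = 0.0425 / 0.0298 = 1.4262
E[R] = Rf + β(Rm − Rf) = 3.82% + 1.4262 × (7.65% − 3.82%) = 9.2823%
α = Rp − E[R] = 20.80% − 9.2823% = 11.5177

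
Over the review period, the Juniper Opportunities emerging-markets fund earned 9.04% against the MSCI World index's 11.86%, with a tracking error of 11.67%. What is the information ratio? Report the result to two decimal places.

IR = (Rp − Rb) / TE = (9.04% − 11.86%) / 11.67% = -2.82% / 11.67% = -0.2416

-0.24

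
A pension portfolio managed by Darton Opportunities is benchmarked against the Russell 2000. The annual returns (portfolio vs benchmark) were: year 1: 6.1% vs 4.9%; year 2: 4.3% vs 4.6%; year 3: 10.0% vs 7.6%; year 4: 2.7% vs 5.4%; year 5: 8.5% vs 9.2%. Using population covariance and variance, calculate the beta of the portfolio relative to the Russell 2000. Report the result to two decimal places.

r̄p = 6.3200%,  r̄m = 6.3400%
Cov = Σ(rp − r̄p)(rm − r̄m) / 5 = 3.6212
Var(rm) = Σ(rm − r̄m)² / 5 = 3.1504
β = Cov / Var = 3.6212 / 3.1504 = 1.1494

1.15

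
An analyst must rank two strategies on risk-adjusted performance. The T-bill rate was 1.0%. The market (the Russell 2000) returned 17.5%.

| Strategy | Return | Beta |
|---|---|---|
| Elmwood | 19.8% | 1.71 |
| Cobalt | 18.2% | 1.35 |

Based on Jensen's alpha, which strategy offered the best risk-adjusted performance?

Elmwood: α = 19.8% − [1.0% + 1.71 × (17.5% − 1.0%)] = -9.415
Cobalt: α = 18.2% − [1.0% + 1.35 × (17.5% − 1.0%)] = -5.075
Highest: Cobalt (-5.075).

Cobalt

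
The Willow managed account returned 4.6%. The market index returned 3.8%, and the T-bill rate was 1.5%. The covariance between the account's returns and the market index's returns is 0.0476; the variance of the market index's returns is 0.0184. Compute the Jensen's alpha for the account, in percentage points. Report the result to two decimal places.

β = Cov / Var = 0.0476 / 0.0184 = 2.5870
E[R] = Rf + β(Rm − Rf) = 1.5% + 2.5870 × (3.8% − 1.5%) = 7.4501%
α = Rp − E[R] = 4.6% − 7.4501% = -2.8501

-2.85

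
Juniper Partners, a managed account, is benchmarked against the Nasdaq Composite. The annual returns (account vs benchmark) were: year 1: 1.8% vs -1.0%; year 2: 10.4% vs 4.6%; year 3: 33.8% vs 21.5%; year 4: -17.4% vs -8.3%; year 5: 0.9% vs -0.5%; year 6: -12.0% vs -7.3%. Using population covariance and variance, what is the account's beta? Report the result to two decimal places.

1.65

r̄p = 2.9167%,  r̄m = 1.5000%
Cov = Σ(rp − r̄p)(rm − r̄m) / 6 = 163.0100
Var(rm) = Σ(rm − r̄m)² / 6 = 98.8900
β = Cov / Var = 163.0100 / 98.8900 = 1.6484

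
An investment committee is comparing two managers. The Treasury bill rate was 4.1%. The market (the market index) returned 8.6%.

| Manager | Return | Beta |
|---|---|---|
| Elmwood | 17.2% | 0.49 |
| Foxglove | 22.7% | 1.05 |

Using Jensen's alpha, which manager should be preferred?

Foxglove

Elmwood: α = 17.2% − [4.1% + 0.49 × (8.6% − 4.1%)] = 10.895
Foxglove: α = 22.7% − [4.1% + 1.05 × (8.6% − 4.1%)] = 13.875
Highest: Foxglove (13.875).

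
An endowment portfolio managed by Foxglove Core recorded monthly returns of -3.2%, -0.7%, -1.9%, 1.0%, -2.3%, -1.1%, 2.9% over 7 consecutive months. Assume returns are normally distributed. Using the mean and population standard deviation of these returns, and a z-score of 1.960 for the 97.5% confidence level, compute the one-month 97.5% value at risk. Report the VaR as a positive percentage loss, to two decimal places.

4.55

Mean return r̄ = -5.30 / 7 = -0.7571%
Σ(r − r̄)² = (-3.2 − (-0.7571))² + (-0.7 − (-0.7571))² + (-1.9 − (-0.7571))² + … = 26.2371
population σ = √(26.2371 / 7) = √3.7482 = 1.9360%
VaR = −(r̄ − z·σ) = −(-0.7571 − 1.960 × 1.9360) = −(-4.5517) = 4.5517%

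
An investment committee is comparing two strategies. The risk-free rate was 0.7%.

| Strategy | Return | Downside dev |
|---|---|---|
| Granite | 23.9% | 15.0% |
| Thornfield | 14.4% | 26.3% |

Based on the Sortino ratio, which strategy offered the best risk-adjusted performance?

Granite: Sortino ratio = (23.9% − 0.7%) / 15.0% = 1.547
Thornfield: Sortino ratio = (14.4% − 0.7%) / 26.3% = 0.521
Highest: Granite (1.547).

Granite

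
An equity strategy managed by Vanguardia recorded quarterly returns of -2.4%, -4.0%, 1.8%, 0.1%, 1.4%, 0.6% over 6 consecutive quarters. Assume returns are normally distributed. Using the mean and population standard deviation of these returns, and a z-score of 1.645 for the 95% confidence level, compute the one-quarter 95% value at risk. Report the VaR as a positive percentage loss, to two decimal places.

r̄ = (-2.4 − 4 + 1.8 + 0.1 + 1.4 + 0.6) / 6 = -2.50 / 6 = -0.4167%
Σ(r − r̄)² = (-2.4 − (-0.4167))² + (-4 − (-0.4167))² + … = 26.2883
σ = √[26.2883 / 6] = 2.0932%
VaR = −(r̄ − z·σ) = −(-0.4167 − 1.645 × 2.0932) = −(-3.8600) = 3.8600%

3.86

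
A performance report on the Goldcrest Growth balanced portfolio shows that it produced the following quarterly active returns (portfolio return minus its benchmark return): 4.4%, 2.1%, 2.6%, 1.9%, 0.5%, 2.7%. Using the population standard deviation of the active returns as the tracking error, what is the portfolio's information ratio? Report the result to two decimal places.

2.04

r̄ = (4.4 + 2.1 + 2.6 + 1.9 + 0.5 + 2.7) / 6 = 2.3667%
Population σ = √[Σ(r − r̄)² / 6] = √[8.0733 / 6] = √1.3456 = 1.1600%
IR = r̄ / tracking error = 2.3667 / 1.1600 = 2.0403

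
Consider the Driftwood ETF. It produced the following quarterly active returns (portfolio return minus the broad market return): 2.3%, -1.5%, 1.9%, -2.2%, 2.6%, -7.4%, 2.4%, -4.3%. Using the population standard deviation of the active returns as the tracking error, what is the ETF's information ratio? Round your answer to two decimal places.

-0.22

r̄ = (2.3 − 1.5 + 1.9 − 2.2 + 2.6 − 7.4 + 2.4 − 4.3) / 8 = -0.7750%
Σ(r − r̄)² = 96.9550; population σ = √(96.9550/8) = 3.4813%
IR = r̄ / tracking error = -0.7750 / 3.4813 = -0.2226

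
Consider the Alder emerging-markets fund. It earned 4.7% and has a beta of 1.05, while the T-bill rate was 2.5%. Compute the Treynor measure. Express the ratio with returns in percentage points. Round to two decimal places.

2.10

Treynor = (Rp − Rf) / β = (4.7% − 2.5%) / 1.05 = 2.20 / 1.05 = 2.0952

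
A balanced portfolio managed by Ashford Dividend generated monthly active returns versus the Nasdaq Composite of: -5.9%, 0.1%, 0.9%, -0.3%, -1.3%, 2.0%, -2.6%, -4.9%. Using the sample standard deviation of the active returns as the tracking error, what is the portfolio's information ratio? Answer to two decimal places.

r̄ = (-5.9 + 0.1 + 0.9 − 0.3 − 1.3 + 2 − 2.6 − 4.9) / 8 = -1.5000%
Sample σ = √[Σ(r − r̄)² / 7] = √[54.1800 / 7] = √7.7400 = 2.7821%
IR = r̄ / tracking error = -1.5000 / 2.7821 = -0.5392

-0.54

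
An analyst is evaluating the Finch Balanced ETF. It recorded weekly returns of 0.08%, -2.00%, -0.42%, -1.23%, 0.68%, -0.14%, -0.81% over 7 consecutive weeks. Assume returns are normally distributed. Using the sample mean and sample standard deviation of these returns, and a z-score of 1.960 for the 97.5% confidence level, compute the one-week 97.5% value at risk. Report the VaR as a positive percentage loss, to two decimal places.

2.29

μ = (0.08 − 2 − 0.42 − 1.23 + 0.68 − 0.14 − 0.81) / 7 = -0.5486%
Σ(r − μ)² = (0.08 − (-0.5486))² + (-2 − (-0.5486))² + … = 4.7273
σ = √[4.7273 / 6] = 0.8876%
VaR = −(μ − z·σ) = −(-0.5486 − 1.960 × 0.8876) = −(-2.2883) = 2.2883%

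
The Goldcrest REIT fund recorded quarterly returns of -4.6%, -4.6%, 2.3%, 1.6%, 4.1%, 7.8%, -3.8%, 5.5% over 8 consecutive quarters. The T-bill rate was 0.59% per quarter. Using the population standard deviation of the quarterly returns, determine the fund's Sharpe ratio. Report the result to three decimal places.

r̄ = (-4.6 − 4.6 + 2.3 + 1.6 + 4.1 + 7.8 − 3.8 + 5.5) / 8 = 8.30 / 8 = 1.0375%
Population σ = √[Σ(r − r̄)² / 8] = √[163.8988 / 8] = √20.4874 = 4.5263%
Sharpe = (r̄ − rf) / σ = (1.0375 − 0.59) / 4.5263 = 0.4475 / 4.5263 = 0.0989

0.099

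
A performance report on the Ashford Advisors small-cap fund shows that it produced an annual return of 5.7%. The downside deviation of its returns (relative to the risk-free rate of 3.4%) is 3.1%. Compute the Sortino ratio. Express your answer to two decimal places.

0.74

Sortino = (Rp − Rf) / σd = (5.7% − 3.4%) / 3.1% = 2.30% / 3.1% = 0.7419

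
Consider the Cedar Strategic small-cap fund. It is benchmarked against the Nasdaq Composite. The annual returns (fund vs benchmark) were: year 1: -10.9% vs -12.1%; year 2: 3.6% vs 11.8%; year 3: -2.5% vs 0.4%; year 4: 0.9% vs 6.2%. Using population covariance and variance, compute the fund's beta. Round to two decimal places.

r̄p = -2.2250%,  r̄m = 1.5750%
Cov = Σ(rp − r̄p)(rm − r̄m) / 4 = 48.2419
Var(rm) = Σ(rm − r̄m)² / 4 = 78.5819
β = Cov / Var = 48.2419 / 78.5819 = 0.6139

0.61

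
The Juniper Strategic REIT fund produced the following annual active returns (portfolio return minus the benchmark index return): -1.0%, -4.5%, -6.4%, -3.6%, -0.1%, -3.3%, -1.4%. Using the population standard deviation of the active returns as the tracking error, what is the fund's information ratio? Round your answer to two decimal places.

r̄ = (-1 − 4.5 − 6.4 − 3.6 − 0.1 − 3.3 − 1.4) / 7 = -2.9000%
Σ(r − r̄)² = 29.1600; population σ = √(29.1600/7) = 2.0410%
IR = r̄ / tracking error = -2.9000 / 2.0410 = -1.4209

-1.42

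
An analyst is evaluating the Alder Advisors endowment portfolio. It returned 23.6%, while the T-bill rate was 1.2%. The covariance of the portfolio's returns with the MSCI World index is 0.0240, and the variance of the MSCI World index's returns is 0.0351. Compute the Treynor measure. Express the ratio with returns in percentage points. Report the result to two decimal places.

32.76

β = Cov / Var = 0.0240 / 0.0351 = 0.6838
Treynor = (Rp − Rf) / β = (23.6% − 1.2%) / 0.6838 = 22.40 / 0.6838 = 32.7581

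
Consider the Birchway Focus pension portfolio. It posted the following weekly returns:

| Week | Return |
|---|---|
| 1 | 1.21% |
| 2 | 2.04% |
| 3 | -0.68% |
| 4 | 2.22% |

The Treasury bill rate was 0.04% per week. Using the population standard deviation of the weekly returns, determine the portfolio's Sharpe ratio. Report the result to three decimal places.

Mean return r̄ = 4.790 / 4 = 1.1975%
Σ(r − r̄)² = (1.21 − 1.1975)² + (2.04 − 1.1975)² + (-0.68 − 1.1975)² + … = 5.2805
population σ = √(5.2805 / 4) = √1.3201 = 1.1490%
Sharpe = (r̄ − rf) / σ = (1.1975 − 0.04) / 1.1490 = 1.1575 / 1.1490 = 1.0074

1.007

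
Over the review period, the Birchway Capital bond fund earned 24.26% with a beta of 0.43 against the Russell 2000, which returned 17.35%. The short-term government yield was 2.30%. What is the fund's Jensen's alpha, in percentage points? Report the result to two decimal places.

15.49

CAPM expected return = Rf + β(Rm − Rf) = 2.30% + 0.43 × (17.35% − 2.30%) = 2.3 + 0.43 × 15.05 = 8.7715%
Jensen's α = Rp − E[R] = 24.26% − 8.7715% = 15.4885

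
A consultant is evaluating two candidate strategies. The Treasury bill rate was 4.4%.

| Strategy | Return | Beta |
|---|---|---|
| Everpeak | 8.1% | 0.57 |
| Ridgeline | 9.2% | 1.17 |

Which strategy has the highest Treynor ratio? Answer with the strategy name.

Everpeak: Treynor = (8.1% − 4.4%) / 0.57 = 6.491
Ridgeline: Treynor = (9.2% − 4.4%) / 1.17 = 4.103
Highest: Everpeak (6.491).

Everpeak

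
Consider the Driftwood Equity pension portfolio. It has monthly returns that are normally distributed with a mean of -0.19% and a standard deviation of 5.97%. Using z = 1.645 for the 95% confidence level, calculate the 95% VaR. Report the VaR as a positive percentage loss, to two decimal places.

10.01

VaR (as % loss) = −(μ − z·σ) = −(-0.19% − 1.645 × 5.97%) = −(-10.01065%) = 10.01065%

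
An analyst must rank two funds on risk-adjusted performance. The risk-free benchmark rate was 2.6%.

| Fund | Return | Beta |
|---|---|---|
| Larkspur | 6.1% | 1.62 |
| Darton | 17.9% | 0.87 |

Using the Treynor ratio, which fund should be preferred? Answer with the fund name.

Darton

Larkspur: Treynor = (6.1% − 2.6%) / 1.62 = 2.160
Darton: Treynor = (17.9% − 2.6%) / 0.87 = 17.586
Highest: Darton (17.586).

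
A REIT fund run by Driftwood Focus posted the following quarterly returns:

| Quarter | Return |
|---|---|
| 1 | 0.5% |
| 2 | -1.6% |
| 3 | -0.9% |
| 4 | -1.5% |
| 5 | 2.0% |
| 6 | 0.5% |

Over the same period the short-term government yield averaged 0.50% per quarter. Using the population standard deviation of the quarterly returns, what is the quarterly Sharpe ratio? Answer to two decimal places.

-0.52

Mean return μ = -1.00 / 6 = -0.1667%
Population σ = √[Σ(r − μ)² / 6] = √[9.9533 / 6] = √1.6589 = 1.2880%
Sharpe = (μ − rf) / σ = (-0.1667 − 0.5) / 1.2880 = -0.6667 / 1.2880 = -0.5176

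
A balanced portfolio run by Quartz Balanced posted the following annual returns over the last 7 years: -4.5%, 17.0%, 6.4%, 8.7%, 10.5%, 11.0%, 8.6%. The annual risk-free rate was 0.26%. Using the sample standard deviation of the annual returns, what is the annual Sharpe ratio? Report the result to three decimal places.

Mean return r̄ = 57.70 / 7 = 8.2429%
Sample σ = √[Σ(r − r̄)² / 6] = √[255.4971 / 6] = √42.5829 = 6.5256%
Sharpe = (r̄ − rf) / σ = (8.2429 − 0.26) / 6.5256 = 7.9829 / 6.5256 = 1.2233

1.223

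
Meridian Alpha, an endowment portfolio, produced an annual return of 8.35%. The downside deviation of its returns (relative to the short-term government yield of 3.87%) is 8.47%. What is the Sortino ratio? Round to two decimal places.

0.53

Sortino = (Rp − Rf) / σd = (8.35% − 3.87%) / 8.47% = 4.48% / 8.47% = 0.5289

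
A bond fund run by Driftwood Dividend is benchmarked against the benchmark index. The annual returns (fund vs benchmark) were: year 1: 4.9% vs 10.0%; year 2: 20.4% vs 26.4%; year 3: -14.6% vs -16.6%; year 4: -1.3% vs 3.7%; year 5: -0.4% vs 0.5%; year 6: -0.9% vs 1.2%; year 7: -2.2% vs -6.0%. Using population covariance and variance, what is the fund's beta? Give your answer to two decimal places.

0.77

r̄p = 0.8429%,  r̄m = 2.7429%
Cov = Σ(rp − r̄p)(rm − r̄m) / 7 = 117.2639
Var(rm) = Σ(rm − r̄m)² / 7 = 153.0339
β = Cov / Var = 117.2639 / 153.0339 = 0.7663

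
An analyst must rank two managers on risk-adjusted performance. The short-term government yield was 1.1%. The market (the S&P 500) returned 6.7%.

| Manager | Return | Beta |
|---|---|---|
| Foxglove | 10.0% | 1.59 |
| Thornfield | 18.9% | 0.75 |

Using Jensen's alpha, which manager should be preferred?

Foxglove: α = 10.0% − [1.1% + 1.59 × (6.7% − 1.1%)] = -0.004
Thornfield: α = 18.9% − [1.1% + 0.75 × (6.7% − 1.1%)] = 13.600
Highest: Thornfield (13.600).

Thornfield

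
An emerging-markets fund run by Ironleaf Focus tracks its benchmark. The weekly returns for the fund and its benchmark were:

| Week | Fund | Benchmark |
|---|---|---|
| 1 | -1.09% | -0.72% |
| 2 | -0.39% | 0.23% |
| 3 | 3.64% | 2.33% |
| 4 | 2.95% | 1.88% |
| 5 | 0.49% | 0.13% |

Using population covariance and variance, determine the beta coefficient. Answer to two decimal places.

1.59

r̄p = 1.1200%,  r̄m = 0.7700%
Cov = Σ(rp − r̄p)(rm − r̄m) / 5 = 2.0948
Var(rm) = Σ(rm − r̄m)² / 5 = 1.3174
β = Cov / Var = 2.0948 / 1.3174 = 1.5901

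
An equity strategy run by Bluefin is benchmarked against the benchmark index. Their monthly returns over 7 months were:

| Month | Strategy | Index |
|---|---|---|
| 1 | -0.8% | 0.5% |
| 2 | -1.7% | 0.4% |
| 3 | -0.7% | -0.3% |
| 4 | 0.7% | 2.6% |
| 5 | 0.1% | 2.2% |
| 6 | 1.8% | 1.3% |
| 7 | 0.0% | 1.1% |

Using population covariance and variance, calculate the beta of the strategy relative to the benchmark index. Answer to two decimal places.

0.66

r̄p = -0.0857%,  r̄m = 1.1143%
Cov = Σ(rp − r̄p)(rm − r̄m) / 7 = 0.5969
Var(rm) = Σ(rm − r̄m)² / 7 = 0.9012
β = Cov / Var = 0.5969 / 0.9012 = 0.6623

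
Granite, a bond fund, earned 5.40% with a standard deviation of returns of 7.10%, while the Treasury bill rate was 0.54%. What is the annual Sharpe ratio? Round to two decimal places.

Sharpe = (Rp − Rf) / σp = (5.40% − 0.54%) / 7.10% = 4.86% / 7.10% = 0.6845

0.68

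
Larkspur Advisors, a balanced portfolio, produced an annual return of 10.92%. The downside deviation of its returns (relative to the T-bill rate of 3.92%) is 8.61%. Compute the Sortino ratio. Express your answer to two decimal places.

0.81

Sortino = (Rp − Rf) / σd = (10.92% − 3.92%) / 8.61% = 7.00% / 8.61% = 0.8130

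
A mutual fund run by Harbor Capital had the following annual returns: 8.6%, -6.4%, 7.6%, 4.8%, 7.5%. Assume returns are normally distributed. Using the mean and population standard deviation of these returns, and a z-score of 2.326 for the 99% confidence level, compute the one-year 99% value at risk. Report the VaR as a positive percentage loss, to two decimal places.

Mean return r̄ = 22.10 / 5 = 4.4200%
Population std dev = √[154.2880 / 5] = 5.5550%
VaR = −(r̄ − z·σ) = −(4.4200 − 2.326 × 5.5550) = −(-8.5009) = 8.5009%

8.50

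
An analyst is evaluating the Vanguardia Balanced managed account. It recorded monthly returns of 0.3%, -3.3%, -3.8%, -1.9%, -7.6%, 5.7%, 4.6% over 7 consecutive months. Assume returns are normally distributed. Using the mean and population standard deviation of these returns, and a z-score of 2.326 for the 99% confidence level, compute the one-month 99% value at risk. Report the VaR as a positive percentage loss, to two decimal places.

μ = (0.3 − 3.3 − 3.8 − 1.9 − 7.6 + 5.7 + 4.6) / 7 = -0.8571%
Σ(r − μ)² = (0.3 − (-0.8571))² + (-3.3 − (-0.8571))² + (-3.8 − (-0.8571))² + … = 135.2971
σ = √[135.2971 / 7] = 4.3964%
VaR = −(μ − z·σ) = −(-0.8571 − 2.326 × 4.3964) = −(-11.0831) = 11.0831%

11.08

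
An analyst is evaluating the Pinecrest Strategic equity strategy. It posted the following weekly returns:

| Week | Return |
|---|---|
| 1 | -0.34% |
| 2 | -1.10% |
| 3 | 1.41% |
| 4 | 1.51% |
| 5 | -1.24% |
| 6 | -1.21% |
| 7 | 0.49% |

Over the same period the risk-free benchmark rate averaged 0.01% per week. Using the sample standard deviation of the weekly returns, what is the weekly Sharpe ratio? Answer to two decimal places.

Mean return r̄ = -0.480 / 7 = -0.0686%
Sample σ = √[Σ(r − r̄)² / 6] = √[8.8027 / 6] = √1.4671 = 1.2112%
Sharpe = (r̄ − rf) / σ = (-0.0686 − 0.01) / 1.2112 = -0.0786 / 1.2112 = -0.0649

-0.06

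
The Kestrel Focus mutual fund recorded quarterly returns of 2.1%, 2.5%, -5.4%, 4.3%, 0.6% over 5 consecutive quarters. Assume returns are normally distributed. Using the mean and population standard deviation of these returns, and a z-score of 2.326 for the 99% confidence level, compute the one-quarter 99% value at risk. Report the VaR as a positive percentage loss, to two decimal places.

6.92

μ = (2.1 + 2.5 − 5.4 + 4.3 + 0.6) / 5 = 0.8200%
Σ(r − μ)² = (2.1 − 0.8200)² + (2.5 − 0.8200)² + … = 55.3080
population σ = √(55.3080 / 5) = √11.0616 = 3.3259%
VaR = −(μ − z·σ) = −(0.8200 − 2.326 × 3.3259) = −(-6.9160) = 6.9160%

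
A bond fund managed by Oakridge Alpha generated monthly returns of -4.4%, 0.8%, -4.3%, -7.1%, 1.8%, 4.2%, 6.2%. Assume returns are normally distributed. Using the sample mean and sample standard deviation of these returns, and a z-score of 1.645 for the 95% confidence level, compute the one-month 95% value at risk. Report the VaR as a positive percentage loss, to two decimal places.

8.55

Mean return μ = -2.80 / 7 = -0.4000%
Σ(r − μ)² = (-4.4 − (-0.4000))² + (0.8 − (-0.4000))² + (-4.3 − (-0.4000))² + … = 147.1000
sample σ = √(147.1000 / 6) = √24.5167 = 4.9514%
VaR = −(μ − z·σ) = −(-0.4000 − 1.645 × 4.9514) = −(-8.5451) = 8.5451%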